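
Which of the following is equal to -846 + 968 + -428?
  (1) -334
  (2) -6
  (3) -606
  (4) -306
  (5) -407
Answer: 4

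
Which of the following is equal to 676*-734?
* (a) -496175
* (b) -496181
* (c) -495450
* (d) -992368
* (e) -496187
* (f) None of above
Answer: f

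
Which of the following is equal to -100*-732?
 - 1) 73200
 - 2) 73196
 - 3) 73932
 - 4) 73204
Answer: 1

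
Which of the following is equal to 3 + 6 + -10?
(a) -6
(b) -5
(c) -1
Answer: c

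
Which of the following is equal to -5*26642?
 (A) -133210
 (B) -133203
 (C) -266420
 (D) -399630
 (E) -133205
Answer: A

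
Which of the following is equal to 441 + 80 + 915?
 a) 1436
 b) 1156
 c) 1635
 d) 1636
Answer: a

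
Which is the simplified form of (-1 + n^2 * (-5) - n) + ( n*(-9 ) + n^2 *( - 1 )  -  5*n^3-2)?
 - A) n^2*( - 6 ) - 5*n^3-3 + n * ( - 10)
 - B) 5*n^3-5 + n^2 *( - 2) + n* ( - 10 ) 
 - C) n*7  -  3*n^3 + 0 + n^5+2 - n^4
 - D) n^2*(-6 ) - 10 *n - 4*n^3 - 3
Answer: A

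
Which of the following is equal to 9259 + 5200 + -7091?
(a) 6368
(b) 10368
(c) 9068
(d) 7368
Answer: d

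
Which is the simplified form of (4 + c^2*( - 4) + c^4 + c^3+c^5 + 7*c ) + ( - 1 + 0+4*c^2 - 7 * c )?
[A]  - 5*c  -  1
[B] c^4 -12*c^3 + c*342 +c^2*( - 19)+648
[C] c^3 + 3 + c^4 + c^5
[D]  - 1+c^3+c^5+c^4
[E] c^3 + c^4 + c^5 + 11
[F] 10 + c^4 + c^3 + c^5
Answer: C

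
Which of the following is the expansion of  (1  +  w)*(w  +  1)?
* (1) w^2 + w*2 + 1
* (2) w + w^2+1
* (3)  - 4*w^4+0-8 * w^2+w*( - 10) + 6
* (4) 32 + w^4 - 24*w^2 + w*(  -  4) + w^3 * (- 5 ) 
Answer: 1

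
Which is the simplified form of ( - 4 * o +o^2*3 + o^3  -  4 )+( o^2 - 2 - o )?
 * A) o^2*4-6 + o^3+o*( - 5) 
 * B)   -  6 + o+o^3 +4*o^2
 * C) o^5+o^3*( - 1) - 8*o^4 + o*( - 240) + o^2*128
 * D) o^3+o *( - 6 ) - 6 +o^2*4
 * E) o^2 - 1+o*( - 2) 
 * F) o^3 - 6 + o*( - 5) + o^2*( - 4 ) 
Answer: A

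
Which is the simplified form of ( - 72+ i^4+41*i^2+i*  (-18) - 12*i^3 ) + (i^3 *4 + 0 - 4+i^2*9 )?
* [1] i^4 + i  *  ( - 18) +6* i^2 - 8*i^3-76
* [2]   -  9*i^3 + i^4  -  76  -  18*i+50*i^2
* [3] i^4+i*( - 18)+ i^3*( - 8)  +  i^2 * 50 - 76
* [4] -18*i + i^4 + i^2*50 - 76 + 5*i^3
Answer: 3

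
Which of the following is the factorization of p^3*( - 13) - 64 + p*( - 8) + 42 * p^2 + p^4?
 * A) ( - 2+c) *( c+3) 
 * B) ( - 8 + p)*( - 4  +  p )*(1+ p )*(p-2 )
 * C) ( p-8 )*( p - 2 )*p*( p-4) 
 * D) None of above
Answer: B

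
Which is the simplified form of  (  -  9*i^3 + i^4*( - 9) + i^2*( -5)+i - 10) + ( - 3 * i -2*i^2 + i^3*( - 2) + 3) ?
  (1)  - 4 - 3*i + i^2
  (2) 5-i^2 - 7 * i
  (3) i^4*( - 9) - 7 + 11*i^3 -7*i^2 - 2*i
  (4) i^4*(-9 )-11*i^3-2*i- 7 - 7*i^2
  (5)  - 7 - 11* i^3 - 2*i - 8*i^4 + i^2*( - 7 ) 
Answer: 4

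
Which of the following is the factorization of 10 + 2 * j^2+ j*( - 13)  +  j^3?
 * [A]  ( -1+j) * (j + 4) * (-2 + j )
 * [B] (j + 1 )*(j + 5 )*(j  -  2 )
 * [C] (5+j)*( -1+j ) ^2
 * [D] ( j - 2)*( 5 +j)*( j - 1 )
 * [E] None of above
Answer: D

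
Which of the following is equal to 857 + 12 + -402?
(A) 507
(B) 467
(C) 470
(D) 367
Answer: B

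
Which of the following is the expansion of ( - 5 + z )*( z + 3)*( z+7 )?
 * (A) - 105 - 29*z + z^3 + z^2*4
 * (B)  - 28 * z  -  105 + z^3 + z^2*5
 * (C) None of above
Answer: C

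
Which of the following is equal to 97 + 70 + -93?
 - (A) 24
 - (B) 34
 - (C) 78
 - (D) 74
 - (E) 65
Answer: D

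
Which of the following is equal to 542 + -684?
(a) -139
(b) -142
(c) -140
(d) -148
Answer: b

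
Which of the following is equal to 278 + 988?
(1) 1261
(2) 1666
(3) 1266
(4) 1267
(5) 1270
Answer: 3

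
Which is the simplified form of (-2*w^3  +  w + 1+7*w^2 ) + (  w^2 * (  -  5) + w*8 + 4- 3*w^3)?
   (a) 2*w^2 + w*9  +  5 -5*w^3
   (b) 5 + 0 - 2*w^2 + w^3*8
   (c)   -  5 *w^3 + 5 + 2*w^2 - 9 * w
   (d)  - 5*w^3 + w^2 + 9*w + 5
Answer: a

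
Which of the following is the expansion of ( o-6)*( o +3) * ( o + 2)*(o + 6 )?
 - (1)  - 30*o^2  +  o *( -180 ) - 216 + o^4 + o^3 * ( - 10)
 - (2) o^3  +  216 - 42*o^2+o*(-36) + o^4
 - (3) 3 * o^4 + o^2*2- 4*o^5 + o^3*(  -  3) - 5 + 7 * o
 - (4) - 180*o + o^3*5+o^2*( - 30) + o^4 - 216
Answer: 4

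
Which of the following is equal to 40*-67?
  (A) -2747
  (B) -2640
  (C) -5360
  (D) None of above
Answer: D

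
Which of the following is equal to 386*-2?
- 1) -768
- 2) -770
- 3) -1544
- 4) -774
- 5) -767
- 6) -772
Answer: 6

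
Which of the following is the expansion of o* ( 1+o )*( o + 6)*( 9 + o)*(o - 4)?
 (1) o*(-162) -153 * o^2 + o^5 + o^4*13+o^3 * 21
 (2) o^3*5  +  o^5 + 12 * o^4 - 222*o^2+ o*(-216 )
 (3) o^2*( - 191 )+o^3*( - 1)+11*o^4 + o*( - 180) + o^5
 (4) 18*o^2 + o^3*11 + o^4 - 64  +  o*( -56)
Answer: 2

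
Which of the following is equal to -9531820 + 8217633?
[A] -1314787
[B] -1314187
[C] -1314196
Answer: B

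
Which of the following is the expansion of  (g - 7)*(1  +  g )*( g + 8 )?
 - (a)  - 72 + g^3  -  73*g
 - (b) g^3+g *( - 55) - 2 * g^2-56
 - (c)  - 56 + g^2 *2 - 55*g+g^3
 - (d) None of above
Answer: c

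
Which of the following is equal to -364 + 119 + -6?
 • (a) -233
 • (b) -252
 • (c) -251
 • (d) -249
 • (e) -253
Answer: c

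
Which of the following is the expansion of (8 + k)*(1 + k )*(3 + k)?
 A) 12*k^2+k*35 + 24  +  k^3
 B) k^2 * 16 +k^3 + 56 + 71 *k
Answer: A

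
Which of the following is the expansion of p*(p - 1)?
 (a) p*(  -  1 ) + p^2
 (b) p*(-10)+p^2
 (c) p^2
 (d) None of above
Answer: a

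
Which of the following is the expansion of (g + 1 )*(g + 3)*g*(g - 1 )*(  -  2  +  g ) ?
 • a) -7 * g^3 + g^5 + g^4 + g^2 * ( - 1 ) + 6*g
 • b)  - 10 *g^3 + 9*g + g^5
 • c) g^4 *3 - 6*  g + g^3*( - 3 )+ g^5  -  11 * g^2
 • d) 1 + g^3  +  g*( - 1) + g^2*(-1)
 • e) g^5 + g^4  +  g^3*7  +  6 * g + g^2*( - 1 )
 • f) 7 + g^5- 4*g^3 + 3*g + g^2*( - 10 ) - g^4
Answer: a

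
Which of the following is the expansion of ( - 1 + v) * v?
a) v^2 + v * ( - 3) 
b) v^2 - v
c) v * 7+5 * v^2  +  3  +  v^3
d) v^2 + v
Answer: b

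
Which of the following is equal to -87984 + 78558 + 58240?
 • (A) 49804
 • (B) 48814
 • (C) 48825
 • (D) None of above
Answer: B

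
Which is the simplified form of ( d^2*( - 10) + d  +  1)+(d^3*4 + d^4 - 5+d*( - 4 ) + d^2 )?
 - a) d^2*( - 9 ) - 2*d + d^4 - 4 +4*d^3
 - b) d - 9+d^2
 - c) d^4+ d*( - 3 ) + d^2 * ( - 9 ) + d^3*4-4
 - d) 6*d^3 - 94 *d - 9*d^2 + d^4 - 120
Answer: c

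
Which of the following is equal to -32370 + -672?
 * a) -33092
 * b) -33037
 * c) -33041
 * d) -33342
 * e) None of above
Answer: e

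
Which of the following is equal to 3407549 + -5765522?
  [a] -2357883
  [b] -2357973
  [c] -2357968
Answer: b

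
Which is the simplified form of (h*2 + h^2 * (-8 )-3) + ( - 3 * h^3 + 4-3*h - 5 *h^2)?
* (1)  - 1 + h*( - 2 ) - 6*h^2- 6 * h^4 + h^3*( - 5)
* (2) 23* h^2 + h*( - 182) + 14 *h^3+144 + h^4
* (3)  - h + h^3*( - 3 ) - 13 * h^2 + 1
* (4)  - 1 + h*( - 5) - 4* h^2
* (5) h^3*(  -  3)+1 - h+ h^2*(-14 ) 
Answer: 3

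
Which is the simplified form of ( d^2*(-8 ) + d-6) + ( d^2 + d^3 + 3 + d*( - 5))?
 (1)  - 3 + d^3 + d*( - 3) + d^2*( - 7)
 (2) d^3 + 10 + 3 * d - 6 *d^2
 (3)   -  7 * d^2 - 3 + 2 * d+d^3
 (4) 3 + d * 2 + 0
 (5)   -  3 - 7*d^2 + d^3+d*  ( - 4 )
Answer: 5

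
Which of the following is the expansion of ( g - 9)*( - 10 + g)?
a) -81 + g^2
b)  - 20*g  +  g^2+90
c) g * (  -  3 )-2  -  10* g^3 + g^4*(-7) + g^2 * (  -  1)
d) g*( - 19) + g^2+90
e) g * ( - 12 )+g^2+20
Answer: d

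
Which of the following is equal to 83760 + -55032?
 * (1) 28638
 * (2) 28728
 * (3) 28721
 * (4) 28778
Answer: 2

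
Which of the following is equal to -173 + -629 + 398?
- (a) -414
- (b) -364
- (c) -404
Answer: c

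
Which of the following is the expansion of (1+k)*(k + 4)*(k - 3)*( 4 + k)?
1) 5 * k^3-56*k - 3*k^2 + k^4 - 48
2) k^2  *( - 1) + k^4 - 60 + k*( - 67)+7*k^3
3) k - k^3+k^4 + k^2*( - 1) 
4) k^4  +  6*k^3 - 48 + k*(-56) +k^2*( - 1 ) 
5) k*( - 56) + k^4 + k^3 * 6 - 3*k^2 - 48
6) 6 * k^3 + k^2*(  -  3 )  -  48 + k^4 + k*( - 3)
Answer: 5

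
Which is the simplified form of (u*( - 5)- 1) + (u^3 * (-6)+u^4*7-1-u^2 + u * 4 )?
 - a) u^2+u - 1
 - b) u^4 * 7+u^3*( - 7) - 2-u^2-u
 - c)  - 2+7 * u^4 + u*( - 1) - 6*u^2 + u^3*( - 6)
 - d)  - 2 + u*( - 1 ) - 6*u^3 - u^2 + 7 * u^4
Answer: d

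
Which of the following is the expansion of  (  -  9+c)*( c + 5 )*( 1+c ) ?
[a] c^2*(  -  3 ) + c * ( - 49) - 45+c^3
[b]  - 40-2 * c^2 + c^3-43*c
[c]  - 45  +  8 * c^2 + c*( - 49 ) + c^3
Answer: a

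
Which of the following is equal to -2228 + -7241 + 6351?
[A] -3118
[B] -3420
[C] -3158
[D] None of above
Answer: A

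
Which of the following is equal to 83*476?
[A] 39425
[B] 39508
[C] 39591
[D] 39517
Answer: B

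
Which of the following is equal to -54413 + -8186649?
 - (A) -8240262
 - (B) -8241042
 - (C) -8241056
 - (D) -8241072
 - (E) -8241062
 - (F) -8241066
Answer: E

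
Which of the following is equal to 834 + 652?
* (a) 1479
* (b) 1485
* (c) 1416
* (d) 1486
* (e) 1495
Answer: d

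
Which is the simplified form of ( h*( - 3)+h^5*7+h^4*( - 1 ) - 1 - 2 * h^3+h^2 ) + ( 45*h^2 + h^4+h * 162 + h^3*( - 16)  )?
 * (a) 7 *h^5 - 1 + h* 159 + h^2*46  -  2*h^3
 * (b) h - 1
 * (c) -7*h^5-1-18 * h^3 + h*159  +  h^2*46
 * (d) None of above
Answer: d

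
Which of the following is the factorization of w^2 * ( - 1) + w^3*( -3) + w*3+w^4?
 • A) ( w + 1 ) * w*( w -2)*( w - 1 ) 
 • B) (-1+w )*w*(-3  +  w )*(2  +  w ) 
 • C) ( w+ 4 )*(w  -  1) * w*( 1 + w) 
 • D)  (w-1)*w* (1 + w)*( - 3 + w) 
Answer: D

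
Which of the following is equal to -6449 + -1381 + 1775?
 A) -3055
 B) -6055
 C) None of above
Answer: B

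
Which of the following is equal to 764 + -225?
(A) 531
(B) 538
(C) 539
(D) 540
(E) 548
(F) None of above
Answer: C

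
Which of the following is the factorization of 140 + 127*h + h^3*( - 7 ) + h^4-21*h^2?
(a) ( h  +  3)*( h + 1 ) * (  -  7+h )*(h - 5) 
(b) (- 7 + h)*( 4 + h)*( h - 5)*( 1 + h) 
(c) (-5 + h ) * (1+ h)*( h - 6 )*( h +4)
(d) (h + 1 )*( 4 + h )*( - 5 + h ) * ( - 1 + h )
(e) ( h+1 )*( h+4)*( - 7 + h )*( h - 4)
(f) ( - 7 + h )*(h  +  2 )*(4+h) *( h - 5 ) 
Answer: b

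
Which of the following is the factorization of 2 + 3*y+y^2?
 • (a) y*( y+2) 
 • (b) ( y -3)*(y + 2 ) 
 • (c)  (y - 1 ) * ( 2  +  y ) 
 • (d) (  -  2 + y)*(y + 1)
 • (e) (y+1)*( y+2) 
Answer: e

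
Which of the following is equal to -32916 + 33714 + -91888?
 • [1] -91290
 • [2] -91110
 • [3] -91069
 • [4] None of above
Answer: 4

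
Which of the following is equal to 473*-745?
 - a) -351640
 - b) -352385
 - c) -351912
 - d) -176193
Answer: b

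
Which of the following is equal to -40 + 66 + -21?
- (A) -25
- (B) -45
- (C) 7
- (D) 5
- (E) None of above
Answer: D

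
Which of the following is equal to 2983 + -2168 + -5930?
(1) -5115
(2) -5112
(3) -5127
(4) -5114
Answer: 1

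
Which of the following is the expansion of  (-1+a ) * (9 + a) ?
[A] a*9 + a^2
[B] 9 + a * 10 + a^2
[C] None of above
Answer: C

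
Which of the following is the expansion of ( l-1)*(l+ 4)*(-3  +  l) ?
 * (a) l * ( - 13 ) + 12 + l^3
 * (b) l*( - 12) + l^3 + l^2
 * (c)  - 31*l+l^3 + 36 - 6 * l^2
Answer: a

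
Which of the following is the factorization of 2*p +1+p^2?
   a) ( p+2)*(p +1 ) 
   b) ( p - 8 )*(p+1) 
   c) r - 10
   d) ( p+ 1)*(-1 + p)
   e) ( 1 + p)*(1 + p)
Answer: e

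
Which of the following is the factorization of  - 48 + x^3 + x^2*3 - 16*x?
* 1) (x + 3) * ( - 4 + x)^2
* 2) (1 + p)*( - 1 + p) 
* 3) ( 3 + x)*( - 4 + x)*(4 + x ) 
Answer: 3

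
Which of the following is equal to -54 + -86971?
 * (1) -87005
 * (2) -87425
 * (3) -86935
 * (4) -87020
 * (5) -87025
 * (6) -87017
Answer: 5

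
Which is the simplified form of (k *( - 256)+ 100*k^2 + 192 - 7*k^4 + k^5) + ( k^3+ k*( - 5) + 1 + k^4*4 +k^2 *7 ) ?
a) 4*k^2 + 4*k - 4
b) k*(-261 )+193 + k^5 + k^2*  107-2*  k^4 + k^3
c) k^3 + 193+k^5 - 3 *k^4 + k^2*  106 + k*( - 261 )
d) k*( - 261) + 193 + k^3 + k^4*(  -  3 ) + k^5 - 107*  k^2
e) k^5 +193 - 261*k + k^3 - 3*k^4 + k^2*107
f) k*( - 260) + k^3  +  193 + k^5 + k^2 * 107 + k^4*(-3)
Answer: e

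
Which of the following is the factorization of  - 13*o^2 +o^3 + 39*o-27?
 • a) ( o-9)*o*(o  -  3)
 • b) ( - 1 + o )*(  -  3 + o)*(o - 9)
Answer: b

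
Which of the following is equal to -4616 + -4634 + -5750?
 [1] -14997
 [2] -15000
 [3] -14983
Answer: 2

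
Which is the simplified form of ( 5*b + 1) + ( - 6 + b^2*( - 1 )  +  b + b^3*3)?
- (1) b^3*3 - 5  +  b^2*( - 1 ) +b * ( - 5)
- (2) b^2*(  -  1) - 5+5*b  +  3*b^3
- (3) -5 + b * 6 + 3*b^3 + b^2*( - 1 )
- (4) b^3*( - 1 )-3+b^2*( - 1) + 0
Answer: 3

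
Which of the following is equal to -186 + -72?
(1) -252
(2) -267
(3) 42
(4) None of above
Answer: 4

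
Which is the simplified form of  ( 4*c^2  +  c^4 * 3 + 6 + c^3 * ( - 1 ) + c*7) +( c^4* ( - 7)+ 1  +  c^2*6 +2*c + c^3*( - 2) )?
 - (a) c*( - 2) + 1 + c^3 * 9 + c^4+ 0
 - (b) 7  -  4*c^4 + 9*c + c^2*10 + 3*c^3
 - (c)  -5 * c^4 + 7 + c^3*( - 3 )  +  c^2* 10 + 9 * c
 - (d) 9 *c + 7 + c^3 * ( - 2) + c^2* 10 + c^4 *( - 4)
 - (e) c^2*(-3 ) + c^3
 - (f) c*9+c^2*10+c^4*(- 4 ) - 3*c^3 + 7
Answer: f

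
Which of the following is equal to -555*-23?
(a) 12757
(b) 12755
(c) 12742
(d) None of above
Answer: d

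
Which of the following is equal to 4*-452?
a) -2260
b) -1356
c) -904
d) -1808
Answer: d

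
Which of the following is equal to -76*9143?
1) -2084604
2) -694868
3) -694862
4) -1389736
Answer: 2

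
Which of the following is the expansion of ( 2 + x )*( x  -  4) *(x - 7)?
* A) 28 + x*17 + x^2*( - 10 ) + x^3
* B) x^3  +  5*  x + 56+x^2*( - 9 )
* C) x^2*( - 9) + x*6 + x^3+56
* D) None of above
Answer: C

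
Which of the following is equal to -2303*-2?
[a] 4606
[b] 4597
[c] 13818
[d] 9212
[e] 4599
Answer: a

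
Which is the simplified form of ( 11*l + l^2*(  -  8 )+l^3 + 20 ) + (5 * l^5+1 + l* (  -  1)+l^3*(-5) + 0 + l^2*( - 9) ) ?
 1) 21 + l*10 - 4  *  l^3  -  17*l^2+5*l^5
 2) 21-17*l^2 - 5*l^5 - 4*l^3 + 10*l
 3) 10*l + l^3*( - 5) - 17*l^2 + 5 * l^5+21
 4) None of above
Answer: 1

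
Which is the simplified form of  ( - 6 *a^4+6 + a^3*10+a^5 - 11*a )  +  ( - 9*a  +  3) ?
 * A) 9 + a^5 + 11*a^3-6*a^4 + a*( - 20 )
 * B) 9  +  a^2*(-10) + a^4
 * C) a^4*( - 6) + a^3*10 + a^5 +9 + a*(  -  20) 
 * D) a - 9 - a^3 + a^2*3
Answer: C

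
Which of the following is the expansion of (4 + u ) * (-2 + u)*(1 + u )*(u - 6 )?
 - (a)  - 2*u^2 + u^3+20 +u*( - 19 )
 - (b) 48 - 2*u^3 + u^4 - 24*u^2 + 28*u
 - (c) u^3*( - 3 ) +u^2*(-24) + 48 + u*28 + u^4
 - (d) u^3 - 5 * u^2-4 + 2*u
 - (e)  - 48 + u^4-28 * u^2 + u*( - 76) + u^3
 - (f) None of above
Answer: c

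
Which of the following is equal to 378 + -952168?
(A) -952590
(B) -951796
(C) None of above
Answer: C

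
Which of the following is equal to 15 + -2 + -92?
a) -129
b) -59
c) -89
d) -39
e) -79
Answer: e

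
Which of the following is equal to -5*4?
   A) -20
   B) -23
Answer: A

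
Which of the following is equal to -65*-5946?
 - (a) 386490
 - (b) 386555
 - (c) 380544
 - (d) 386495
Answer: a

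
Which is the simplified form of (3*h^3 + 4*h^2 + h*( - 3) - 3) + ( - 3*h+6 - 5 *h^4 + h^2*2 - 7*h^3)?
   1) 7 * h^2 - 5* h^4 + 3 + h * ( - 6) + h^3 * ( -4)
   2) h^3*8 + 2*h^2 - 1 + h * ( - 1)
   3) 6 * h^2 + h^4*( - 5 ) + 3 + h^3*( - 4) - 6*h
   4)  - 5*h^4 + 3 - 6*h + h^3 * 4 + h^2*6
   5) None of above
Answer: 3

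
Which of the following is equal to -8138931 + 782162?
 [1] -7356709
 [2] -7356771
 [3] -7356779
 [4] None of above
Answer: 4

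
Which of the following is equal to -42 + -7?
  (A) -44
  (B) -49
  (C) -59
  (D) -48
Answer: B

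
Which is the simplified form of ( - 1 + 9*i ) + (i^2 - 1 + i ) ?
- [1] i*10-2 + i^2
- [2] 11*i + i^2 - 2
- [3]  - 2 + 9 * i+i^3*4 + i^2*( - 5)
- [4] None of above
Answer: 1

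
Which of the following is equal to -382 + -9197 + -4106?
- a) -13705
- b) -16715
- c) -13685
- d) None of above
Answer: c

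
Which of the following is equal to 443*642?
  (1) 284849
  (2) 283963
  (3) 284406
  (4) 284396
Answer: 3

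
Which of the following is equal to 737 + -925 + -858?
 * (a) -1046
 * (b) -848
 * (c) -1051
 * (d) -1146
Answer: a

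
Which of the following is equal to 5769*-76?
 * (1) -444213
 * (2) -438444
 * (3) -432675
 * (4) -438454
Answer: 2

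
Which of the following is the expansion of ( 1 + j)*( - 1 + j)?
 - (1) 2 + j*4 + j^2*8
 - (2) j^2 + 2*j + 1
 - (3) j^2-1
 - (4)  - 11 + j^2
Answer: 3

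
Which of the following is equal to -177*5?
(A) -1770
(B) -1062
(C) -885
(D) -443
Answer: C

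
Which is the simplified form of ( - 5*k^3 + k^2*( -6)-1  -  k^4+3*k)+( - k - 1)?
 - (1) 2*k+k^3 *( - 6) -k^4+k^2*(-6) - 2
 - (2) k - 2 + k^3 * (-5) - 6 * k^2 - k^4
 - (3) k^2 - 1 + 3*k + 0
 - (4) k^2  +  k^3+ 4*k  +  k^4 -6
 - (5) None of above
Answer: 5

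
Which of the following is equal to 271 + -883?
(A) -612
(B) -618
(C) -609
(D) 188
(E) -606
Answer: A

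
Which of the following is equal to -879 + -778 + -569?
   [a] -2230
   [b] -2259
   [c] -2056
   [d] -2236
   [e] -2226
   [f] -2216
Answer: e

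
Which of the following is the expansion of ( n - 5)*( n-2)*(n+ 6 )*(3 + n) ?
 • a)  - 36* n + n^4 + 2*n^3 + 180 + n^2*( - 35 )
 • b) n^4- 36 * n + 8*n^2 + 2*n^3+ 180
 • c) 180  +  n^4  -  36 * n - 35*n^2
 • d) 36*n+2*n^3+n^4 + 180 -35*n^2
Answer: a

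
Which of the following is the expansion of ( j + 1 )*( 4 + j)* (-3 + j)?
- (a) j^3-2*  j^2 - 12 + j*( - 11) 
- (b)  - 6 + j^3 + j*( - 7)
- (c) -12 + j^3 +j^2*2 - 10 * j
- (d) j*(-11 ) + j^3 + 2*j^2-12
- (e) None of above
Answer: d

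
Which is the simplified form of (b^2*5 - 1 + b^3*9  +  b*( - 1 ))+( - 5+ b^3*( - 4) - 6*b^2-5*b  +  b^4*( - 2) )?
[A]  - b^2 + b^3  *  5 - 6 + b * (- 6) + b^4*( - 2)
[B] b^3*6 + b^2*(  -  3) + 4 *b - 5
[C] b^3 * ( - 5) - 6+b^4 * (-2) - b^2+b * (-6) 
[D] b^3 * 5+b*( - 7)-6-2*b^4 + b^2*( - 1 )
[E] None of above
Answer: A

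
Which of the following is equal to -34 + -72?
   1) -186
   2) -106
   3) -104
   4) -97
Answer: 2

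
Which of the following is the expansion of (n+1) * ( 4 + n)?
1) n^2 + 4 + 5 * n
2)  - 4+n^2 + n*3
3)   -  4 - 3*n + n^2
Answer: 1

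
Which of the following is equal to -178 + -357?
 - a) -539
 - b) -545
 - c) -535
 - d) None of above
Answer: c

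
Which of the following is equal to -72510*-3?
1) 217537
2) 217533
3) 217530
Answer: 3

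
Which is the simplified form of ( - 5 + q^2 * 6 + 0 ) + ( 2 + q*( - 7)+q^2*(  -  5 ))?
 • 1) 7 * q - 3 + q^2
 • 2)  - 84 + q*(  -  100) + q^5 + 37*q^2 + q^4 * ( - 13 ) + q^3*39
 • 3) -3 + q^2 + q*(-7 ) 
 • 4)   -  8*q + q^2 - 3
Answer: 3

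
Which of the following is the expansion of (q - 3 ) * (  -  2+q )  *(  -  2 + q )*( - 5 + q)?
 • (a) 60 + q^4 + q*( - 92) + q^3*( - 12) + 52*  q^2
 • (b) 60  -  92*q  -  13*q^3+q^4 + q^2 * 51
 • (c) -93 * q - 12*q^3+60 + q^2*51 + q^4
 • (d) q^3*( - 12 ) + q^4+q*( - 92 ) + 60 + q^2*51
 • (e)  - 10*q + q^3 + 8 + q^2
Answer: d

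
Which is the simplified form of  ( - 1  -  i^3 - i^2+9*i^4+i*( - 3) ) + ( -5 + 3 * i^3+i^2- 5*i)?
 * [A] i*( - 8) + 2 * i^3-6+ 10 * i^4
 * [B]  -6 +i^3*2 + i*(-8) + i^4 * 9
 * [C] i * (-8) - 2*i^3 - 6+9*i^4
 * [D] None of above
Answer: B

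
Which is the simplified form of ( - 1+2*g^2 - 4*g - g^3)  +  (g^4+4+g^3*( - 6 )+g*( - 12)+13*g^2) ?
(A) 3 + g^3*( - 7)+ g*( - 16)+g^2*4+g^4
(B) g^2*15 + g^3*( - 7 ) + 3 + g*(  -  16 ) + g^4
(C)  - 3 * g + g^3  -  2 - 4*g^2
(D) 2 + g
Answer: B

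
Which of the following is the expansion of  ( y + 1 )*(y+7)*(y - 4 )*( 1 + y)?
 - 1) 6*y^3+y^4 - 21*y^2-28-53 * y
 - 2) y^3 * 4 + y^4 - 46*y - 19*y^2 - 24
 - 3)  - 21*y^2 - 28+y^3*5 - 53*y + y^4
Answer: 3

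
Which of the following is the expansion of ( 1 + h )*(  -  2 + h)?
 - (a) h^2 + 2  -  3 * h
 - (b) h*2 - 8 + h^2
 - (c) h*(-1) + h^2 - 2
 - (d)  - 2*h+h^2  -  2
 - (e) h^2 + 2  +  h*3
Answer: c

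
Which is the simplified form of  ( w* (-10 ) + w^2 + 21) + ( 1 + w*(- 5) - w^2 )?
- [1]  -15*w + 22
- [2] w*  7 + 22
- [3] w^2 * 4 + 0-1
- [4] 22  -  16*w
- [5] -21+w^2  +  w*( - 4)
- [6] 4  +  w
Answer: 1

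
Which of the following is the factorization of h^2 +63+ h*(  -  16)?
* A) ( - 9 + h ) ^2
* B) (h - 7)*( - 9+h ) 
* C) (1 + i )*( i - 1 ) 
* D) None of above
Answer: B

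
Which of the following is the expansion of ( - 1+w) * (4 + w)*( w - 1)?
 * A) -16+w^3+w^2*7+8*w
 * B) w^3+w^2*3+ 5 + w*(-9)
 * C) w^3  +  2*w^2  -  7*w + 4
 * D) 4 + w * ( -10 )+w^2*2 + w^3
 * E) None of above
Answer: C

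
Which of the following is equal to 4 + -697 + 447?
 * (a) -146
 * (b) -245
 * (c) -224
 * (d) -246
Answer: d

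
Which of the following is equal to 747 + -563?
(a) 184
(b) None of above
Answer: a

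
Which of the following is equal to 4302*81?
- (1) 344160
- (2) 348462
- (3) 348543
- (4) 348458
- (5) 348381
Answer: 2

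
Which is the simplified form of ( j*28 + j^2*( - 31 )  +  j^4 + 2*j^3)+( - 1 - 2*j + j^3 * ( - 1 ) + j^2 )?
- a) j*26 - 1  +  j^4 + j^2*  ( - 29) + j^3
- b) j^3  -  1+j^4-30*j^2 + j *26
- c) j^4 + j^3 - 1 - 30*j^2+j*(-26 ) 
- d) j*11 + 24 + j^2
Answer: b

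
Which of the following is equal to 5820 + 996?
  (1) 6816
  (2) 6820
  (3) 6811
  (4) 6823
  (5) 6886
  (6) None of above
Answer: 1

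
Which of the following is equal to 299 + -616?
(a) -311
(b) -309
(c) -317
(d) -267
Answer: c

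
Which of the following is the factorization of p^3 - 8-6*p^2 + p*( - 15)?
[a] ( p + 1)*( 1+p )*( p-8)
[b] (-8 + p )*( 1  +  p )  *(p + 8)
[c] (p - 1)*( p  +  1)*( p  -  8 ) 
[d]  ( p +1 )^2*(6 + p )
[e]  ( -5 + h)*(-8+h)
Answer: a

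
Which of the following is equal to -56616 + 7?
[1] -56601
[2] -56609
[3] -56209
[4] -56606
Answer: 2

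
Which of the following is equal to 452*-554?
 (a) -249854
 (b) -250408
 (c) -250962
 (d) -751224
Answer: b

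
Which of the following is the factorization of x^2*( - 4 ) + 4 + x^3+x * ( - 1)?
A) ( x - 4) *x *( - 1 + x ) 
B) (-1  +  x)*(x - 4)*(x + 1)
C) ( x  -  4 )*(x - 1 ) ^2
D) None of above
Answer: B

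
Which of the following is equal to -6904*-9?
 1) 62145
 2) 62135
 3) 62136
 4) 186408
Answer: 3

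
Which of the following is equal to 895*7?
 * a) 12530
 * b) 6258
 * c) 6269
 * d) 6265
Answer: d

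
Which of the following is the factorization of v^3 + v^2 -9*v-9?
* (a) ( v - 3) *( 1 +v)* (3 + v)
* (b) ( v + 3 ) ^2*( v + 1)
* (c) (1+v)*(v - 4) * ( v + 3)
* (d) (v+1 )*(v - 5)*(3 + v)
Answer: a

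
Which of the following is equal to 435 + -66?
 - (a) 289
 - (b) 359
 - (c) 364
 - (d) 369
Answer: d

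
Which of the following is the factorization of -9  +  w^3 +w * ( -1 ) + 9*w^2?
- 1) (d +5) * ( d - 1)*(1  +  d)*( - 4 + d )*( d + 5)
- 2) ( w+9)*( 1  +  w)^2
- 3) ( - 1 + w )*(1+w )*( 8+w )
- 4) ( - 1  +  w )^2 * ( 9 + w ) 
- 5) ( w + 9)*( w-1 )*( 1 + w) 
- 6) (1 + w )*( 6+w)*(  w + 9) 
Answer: 5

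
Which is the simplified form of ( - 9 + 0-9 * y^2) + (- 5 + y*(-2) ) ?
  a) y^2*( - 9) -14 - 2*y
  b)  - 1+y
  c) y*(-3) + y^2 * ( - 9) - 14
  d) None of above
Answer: a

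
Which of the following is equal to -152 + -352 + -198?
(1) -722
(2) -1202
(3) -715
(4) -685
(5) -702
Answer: 5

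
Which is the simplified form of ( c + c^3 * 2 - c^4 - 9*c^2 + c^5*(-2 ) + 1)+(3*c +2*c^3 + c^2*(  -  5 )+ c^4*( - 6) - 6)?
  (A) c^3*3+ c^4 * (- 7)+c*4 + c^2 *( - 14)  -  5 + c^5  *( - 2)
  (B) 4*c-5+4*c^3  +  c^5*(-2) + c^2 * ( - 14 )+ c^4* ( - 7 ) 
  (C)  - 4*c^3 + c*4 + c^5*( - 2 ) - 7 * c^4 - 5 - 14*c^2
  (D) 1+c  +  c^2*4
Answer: B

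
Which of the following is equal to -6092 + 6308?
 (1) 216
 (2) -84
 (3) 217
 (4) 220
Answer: 1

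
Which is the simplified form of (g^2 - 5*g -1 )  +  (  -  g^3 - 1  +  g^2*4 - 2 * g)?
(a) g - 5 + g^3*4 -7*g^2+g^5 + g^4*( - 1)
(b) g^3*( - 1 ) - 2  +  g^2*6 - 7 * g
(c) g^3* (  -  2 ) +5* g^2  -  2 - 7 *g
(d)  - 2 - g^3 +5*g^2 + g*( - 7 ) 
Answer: d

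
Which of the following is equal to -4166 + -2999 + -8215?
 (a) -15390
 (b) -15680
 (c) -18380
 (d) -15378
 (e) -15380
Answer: e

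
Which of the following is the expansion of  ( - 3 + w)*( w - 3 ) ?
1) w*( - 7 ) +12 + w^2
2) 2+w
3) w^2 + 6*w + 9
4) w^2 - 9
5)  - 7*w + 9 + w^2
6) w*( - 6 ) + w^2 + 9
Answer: 6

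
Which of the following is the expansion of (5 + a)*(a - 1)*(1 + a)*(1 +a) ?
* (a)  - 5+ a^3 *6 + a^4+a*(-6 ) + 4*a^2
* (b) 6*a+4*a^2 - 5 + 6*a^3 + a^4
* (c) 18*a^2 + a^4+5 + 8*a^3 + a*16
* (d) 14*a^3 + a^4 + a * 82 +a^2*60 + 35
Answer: a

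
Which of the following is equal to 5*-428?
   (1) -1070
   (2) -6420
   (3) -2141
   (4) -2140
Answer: 4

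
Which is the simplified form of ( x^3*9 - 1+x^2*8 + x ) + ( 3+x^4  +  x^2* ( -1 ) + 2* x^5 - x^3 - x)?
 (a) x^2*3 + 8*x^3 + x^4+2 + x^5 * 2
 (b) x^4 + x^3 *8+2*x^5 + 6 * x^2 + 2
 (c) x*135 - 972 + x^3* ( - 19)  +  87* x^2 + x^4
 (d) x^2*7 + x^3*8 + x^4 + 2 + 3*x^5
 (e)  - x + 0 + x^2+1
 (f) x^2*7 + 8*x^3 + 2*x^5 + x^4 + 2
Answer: f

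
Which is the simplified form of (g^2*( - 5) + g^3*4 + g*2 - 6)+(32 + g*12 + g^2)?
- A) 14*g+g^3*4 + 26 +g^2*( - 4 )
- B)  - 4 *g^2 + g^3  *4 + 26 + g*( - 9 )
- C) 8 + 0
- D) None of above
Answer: A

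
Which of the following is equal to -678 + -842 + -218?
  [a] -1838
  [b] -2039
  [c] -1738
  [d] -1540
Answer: c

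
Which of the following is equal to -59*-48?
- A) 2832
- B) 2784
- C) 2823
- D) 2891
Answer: A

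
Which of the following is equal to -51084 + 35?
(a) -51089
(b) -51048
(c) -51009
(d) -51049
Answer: d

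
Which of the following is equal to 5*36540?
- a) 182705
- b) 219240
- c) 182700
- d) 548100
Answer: c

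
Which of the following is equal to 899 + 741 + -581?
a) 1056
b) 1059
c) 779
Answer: b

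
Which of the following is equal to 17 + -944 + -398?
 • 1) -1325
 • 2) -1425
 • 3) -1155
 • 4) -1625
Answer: 1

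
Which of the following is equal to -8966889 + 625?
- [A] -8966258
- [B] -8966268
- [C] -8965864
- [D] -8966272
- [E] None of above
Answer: E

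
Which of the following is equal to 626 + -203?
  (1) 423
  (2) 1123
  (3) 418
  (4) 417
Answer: 1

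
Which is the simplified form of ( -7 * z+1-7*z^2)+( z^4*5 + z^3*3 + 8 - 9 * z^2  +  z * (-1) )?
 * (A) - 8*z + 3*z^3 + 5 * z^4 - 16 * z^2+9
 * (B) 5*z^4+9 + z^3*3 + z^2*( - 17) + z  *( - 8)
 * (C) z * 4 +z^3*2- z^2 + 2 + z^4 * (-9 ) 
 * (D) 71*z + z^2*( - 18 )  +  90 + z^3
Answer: A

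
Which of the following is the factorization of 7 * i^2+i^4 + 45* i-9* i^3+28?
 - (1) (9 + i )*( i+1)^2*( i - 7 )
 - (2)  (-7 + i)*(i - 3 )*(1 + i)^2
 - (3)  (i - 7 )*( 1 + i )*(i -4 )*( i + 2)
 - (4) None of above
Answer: 4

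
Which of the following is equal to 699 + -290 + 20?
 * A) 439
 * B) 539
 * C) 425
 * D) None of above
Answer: D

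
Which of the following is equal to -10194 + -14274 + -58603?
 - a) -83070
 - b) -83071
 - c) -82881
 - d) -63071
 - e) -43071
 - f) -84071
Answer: b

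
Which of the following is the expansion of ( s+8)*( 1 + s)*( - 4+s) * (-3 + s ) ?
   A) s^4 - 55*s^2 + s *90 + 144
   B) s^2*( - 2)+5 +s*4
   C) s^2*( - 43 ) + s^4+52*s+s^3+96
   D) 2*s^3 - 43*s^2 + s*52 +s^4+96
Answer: D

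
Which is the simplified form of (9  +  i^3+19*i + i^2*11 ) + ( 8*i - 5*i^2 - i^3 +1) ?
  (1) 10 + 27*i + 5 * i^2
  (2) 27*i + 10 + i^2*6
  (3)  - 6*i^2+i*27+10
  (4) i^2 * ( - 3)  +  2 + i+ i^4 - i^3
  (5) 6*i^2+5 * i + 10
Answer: 2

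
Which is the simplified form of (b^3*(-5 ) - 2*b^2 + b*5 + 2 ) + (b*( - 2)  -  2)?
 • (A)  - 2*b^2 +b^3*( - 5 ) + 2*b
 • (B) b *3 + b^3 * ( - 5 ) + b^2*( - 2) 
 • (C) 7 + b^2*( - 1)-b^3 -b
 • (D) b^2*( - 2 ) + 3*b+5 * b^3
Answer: B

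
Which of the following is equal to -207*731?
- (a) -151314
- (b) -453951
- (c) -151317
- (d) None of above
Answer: c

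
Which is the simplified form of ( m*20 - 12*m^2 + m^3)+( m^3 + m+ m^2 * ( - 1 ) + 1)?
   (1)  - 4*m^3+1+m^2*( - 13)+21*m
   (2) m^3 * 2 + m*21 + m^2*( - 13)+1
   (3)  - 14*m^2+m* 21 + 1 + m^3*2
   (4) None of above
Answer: 2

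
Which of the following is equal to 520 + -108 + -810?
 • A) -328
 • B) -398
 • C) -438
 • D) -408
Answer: B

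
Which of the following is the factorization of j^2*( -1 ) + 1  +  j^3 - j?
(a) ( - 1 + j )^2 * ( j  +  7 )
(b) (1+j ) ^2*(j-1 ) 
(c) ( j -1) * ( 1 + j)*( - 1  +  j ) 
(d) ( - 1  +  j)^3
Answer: c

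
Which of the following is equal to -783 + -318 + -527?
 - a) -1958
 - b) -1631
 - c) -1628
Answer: c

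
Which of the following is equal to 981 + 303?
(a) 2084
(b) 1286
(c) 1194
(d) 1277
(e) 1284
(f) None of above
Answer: e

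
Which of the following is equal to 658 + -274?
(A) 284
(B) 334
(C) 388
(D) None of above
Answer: D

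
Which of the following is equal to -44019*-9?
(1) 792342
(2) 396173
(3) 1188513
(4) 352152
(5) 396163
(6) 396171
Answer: 6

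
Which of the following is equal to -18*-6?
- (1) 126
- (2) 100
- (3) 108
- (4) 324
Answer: 3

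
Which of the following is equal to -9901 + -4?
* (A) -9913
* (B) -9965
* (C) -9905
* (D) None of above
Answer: C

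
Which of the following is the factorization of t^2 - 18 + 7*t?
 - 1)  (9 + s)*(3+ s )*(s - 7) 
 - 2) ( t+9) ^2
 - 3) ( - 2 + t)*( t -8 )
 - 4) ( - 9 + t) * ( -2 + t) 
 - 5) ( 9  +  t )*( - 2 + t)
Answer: 5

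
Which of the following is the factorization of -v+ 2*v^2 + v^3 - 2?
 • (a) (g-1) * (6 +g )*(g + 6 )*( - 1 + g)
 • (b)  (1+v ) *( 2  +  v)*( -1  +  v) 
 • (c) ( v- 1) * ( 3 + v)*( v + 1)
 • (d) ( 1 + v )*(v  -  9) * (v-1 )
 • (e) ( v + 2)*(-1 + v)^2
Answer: b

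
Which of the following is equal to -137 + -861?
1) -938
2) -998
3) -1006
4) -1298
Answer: 2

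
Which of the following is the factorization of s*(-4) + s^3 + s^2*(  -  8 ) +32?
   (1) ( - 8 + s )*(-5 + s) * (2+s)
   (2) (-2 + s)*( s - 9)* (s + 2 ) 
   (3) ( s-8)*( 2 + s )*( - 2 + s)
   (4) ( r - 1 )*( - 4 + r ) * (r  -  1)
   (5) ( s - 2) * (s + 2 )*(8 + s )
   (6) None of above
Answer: 3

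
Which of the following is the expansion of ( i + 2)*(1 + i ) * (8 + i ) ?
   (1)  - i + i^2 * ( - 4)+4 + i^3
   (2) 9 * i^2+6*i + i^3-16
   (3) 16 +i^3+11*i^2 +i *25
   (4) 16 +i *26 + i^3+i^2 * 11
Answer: 4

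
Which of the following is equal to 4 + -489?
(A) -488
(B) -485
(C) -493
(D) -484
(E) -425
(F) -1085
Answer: B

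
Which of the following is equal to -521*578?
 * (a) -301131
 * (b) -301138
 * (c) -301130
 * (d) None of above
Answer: b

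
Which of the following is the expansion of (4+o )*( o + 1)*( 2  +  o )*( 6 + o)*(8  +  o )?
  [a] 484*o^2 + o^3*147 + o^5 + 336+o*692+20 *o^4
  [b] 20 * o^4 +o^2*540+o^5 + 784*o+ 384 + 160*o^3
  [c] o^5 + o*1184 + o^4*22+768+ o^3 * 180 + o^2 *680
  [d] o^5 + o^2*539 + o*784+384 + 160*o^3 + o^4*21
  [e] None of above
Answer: e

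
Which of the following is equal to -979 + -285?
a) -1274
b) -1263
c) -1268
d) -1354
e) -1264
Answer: e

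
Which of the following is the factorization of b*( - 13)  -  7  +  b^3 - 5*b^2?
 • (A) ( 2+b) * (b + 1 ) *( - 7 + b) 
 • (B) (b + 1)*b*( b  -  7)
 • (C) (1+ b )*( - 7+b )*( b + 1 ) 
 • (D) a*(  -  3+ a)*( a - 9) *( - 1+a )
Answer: C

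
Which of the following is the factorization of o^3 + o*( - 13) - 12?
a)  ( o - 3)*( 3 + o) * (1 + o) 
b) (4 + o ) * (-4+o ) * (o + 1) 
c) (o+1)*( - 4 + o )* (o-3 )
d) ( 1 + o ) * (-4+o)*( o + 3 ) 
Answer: d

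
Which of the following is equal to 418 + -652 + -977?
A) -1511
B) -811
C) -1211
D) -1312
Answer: C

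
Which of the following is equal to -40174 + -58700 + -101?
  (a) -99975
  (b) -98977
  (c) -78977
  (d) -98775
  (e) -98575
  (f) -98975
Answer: f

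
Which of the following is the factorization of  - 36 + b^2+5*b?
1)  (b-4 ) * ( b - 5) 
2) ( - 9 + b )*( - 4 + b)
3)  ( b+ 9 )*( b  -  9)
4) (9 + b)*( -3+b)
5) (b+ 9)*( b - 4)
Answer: 5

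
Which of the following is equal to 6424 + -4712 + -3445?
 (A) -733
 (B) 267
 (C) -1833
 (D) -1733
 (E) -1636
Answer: D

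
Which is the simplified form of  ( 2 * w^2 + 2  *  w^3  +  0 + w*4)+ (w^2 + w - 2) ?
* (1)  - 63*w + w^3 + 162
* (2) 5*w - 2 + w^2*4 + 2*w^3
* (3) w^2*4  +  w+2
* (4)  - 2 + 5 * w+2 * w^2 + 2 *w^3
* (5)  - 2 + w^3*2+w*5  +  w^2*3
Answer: 5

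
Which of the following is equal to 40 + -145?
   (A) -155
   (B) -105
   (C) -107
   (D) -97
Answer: B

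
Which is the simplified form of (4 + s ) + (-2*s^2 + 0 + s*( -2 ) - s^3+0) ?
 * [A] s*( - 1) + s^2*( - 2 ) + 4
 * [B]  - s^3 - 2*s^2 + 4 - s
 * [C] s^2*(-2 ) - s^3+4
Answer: B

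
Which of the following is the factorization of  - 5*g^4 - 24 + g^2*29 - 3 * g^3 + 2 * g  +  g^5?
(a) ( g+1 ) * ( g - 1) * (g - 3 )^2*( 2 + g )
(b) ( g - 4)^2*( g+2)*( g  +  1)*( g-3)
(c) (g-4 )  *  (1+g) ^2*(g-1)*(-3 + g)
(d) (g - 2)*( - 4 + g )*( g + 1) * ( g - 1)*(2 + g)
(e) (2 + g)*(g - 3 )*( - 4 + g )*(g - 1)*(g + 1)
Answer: e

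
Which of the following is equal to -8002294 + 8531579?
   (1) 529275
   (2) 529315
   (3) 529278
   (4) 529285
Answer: 4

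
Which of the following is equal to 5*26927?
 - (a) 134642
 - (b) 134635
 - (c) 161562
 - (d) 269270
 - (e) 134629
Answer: b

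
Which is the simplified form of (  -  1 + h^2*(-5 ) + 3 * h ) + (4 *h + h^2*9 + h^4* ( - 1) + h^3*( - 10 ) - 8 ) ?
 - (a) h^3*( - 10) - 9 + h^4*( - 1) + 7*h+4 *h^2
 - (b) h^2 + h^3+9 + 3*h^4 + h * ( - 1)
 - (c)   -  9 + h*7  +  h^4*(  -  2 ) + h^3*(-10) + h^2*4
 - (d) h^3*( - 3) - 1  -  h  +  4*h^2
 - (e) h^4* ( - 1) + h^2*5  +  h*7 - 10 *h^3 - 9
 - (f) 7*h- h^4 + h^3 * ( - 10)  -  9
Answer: a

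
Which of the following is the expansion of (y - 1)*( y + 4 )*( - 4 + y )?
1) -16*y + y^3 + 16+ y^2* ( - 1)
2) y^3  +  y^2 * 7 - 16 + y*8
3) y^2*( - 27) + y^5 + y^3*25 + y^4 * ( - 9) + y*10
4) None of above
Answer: 1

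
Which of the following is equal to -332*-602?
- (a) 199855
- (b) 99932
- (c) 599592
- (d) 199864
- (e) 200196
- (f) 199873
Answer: d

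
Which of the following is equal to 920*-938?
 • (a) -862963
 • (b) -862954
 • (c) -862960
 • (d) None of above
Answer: c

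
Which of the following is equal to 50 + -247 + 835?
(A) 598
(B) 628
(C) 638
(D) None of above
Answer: C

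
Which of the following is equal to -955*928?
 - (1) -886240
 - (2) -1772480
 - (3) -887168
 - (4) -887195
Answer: 1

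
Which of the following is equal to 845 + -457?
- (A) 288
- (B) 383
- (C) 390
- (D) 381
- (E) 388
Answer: E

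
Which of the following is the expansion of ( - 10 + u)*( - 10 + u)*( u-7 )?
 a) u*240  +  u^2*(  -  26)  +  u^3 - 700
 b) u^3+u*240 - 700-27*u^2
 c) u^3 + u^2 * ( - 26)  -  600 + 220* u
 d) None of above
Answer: b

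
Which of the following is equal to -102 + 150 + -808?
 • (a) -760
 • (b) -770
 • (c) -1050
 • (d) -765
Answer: a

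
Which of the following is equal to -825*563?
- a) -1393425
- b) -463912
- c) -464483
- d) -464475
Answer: d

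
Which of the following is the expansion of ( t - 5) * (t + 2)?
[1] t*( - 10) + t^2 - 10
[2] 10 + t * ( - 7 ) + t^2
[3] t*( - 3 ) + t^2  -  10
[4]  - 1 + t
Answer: 3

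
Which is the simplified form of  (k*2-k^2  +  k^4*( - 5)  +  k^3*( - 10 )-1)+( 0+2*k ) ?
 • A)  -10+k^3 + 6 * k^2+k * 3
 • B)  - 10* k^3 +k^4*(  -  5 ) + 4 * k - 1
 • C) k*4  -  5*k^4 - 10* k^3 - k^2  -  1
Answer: C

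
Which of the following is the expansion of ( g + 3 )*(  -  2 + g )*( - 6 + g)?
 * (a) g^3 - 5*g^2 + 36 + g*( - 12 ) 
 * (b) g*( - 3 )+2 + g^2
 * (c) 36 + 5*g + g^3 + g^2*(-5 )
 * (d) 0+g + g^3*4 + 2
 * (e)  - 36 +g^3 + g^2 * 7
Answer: a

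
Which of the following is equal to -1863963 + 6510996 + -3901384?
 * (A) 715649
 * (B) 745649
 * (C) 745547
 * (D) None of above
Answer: B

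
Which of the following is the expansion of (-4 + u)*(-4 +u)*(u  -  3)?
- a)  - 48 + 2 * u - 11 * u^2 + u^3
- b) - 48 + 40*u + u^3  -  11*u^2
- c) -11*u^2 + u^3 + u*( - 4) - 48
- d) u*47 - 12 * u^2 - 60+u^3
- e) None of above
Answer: b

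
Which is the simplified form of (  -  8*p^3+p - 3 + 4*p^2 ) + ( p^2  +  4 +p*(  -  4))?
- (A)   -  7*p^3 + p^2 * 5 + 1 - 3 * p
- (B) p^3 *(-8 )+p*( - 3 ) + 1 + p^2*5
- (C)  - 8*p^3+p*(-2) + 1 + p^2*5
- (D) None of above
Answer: B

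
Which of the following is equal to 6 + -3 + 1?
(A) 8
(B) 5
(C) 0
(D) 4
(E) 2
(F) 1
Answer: D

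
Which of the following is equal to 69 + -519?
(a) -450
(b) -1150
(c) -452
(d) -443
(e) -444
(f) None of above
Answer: a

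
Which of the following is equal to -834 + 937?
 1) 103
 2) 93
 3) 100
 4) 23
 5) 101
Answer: 1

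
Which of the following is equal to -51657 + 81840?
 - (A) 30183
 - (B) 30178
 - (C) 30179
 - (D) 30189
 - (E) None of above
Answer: A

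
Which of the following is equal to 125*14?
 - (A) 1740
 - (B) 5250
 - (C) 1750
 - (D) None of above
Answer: C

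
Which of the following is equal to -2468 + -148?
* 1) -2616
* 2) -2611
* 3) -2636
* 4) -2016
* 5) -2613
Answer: 1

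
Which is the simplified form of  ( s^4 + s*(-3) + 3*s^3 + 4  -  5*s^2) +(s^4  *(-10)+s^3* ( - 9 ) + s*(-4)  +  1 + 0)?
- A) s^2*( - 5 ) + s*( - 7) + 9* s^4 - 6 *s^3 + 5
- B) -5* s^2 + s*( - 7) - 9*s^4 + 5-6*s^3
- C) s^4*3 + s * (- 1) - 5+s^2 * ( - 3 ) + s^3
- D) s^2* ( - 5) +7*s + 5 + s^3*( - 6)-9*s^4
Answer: B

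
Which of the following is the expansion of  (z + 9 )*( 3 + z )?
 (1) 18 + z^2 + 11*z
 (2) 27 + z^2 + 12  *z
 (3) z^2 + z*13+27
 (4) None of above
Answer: 2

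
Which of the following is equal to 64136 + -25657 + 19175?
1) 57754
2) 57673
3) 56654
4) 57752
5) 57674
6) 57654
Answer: 6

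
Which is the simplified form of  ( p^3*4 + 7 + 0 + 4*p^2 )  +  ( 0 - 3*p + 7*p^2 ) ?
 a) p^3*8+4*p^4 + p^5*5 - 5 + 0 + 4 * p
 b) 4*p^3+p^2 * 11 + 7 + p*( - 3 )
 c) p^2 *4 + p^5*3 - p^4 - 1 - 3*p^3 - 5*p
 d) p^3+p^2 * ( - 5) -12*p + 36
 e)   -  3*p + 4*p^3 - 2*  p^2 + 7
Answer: b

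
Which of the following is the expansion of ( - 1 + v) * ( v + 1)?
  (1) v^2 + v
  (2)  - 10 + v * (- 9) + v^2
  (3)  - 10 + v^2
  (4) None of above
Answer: 4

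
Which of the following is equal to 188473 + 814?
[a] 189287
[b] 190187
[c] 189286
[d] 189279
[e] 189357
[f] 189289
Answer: a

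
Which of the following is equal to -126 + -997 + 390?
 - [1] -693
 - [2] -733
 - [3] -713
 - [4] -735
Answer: 2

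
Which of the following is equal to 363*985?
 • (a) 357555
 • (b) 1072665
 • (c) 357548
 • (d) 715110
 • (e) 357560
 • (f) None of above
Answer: a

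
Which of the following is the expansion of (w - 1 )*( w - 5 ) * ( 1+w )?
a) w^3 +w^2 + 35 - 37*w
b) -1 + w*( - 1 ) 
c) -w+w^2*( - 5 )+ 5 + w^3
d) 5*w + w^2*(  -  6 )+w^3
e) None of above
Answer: c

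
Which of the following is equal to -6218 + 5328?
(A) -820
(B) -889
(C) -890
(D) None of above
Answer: C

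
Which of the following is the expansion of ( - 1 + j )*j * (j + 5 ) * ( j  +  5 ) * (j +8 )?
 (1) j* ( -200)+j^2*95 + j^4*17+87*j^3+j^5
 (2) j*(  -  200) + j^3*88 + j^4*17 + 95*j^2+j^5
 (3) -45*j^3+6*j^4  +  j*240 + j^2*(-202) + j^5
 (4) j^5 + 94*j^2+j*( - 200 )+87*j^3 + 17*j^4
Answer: 1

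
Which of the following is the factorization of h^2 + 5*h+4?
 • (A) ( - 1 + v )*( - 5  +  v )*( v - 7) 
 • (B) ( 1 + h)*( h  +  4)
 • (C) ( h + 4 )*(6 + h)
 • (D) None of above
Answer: B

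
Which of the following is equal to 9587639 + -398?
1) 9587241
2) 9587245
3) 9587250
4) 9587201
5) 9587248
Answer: 1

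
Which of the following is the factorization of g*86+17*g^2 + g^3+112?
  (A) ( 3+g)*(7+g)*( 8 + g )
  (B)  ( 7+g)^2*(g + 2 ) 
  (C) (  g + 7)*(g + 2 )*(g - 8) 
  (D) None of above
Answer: D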